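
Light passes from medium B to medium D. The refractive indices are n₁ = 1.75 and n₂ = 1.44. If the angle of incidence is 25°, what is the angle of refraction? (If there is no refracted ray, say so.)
sin θ₂ = (n₁/n₂)·sin θ₁ = 0.5136 → θ₂ = 30.9°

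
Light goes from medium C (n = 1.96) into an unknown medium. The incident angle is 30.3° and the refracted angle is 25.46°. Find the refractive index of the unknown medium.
n₂ = n₁·sin θ₁ / sin θ₂ = 2.3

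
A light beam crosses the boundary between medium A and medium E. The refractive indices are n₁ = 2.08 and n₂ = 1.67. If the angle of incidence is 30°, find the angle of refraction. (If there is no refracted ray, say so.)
sin θ₂ = (n₁/n₂)·sin θ₁ = 0.6228 → θ₂ = 38.52°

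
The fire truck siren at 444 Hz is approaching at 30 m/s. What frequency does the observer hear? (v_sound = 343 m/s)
f_obs = f·v/(v − v_s) = 486.6 Hz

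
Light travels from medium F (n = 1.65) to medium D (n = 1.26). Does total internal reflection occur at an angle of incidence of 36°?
θc = arcsin(n₂/n₁) = 49.79°; 36° < θc, so no — the ray refracts.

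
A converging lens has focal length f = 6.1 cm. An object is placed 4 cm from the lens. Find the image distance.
1/di = 1/f − 1/do → di = -11.62 cm (virtual image)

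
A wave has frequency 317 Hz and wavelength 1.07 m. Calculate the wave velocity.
v = fλ = 339.2 m/s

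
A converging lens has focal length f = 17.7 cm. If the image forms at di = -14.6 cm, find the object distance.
1/do = 1/f − 1/di → do = 8.001 cm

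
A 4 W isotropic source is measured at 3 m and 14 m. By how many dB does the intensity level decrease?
Δβ = 20·log₁₀(r₂/r₁) = 13.38 dB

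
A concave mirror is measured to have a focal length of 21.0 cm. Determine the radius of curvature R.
R = 2|f| = 42 cm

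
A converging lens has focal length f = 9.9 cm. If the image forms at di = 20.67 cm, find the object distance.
1/do = 1/f − 1/di → do = 19 cm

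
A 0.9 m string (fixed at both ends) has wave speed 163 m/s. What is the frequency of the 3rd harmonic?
fₙ = nv/(2L) = 271.7 Hz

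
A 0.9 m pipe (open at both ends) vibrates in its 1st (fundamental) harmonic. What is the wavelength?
λₙ = 2L/n = 1.8 m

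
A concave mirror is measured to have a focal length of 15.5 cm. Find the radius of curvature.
R = 2|f| = 31 cm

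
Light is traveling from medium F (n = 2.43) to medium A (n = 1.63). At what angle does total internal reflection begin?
θc = arcsin(n₂/n₁) = 42.13°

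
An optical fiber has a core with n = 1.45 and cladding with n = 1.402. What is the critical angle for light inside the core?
θc = arcsin(n_cladding/n_core) = 75.22°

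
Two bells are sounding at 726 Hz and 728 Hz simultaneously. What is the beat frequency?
2 Hz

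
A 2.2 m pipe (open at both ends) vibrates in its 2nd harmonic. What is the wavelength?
λₙ = 2L/n = 2.2 m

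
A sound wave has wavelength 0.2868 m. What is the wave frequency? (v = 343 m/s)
f = v/λ = 1196 Hz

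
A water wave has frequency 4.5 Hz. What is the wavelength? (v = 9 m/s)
λ = v/f = 2 m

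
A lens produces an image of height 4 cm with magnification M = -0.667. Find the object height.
ho = |hi|/|M| = 5.997 cm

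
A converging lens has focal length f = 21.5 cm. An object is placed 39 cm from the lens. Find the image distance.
1/di = 1/f − 1/do → di = 47.91 cm (real image)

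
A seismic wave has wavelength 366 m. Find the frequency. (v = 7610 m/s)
f = v/λ = 20.79 Hz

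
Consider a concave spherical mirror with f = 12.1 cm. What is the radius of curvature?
R = 2|f| = 24.2 cm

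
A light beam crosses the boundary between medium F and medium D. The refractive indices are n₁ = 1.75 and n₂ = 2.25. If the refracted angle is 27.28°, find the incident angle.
sin θ₁ = (n₂/n₁)·sin θ₂ → θ₁ = 36.11°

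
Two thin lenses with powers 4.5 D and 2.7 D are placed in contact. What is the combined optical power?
P_total = P₁ + P₂ = 7.2 D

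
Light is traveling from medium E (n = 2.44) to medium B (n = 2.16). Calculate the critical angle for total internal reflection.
θc = arcsin(n₂/n₁) = 62.28°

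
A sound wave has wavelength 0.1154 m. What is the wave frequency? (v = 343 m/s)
f = v/λ = 2972 Hz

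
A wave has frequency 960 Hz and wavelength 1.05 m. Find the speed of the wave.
v = fλ = 1008 m/s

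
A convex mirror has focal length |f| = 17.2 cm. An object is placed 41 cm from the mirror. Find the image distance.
f = −17.2 cm (convex); 1/di = 1/f − 1/do → di = -12.12 cm (virtual image, behind mirror)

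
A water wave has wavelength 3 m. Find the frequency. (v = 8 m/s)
f = v/λ = 2.667 Hz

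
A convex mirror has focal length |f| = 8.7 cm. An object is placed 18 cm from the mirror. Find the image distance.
f = −8.7 cm (convex); 1/di = 1/f − 1/do → di = -5.865 cm (virtual image, behind mirror)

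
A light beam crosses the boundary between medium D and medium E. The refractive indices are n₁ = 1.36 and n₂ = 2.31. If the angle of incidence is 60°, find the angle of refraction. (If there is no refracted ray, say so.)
sin θ₂ = (n₁/n₂)·sin θ₁ = 0.5099 → θ₂ = 30.66°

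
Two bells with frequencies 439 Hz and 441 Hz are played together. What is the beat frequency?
2 Hz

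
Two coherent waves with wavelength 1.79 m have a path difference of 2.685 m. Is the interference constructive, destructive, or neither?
destructive — path difference = 1.5λ, an odd multiple of λ/2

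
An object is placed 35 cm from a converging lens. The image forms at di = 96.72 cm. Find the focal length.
1/f = 1/do + 1/di → f = 25.7 cm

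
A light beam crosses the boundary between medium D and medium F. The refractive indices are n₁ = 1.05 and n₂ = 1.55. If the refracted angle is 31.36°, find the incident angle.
sin θ₁ = (n₂/n₁)·sin θ₂ → θ₁ = 50.2°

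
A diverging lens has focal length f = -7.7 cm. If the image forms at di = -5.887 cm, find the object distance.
1/do = 1/f − 1/di → do = 25 cm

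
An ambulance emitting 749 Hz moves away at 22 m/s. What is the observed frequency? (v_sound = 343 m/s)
f_obs = f·v/(v + v_s) = 703.9 Hz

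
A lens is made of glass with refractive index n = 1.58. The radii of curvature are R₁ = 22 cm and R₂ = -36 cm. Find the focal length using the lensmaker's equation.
1/f = (n − 1)(1/R₁ − 1/R₂) → f = 23.54 cm (converging lens)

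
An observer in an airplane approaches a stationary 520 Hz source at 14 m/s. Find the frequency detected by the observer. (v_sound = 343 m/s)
f_obs = f·(v + v_o)/v = 541.2 Hz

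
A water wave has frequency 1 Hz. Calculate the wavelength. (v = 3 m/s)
λ = v/f = 3 m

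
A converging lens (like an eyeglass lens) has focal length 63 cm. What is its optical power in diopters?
P = 1/f = 1.587 D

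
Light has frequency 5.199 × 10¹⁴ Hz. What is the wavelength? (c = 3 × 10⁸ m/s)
λ = c/f = 577 nm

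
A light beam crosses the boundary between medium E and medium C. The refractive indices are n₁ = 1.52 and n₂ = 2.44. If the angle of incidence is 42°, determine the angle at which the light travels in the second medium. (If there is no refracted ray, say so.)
sin θ₂ = (n₁/n₂)·sin θ₁ = 0.4168 → θ₂ = 24.63°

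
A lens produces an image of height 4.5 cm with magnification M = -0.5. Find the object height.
ho = |hi|/|M| = 9 cm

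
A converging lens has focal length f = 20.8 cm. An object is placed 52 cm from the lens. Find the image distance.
1/di = 1/f − 1/do → di = 34.67 cm (real image)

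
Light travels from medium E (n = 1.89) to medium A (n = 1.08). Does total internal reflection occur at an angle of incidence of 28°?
θc = arcsin(n₂/n₁) = 34.85°; 28° < θc, so no — the ray refracts.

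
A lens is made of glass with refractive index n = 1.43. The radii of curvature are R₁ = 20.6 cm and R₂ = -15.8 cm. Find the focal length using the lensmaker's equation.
1/f = (n − 1)(1/R₁ − 1/R₂) → f = 20.79 cm (converging lens)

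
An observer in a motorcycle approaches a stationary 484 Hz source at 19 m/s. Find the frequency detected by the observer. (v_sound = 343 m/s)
f_obs = f·(v + v_o)/v = 510.8 Hz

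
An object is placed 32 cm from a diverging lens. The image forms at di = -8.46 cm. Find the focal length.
1/f = 1/do + 1/di → f = -11.5 cm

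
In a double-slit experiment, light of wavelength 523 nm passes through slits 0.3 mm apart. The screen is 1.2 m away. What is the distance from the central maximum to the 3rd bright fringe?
y = mλL/d = 6.276 mm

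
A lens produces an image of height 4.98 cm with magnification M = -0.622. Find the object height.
ho = |hi|/|M| = 8.006 cm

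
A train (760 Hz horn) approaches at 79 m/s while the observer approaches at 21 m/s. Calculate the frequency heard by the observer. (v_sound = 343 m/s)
f_obs = f·(v + v_o)/(v − v_s) = 1048 Hz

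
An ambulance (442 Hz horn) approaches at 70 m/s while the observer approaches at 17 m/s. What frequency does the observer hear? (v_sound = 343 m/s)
f_obs = f·(v + v_o)/(v − v_s) = 582.9 Hz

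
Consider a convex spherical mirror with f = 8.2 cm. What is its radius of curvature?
R = 2|f| = 16.4 cm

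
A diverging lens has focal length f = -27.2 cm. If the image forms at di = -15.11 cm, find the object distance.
1/do = 1/f − 1/di → do = 33.99 cm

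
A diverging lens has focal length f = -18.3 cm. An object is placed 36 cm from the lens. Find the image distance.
1/di = 1/f − 1/do → di = -12.13 cm (virtual image)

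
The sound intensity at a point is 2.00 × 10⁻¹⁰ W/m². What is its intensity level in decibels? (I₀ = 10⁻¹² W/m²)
β = 10·log₁₀(I/I₀) = 23.01 dB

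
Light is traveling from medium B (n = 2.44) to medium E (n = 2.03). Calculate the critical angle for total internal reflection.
θc = arcsin(n₂/n₁) = 56.3°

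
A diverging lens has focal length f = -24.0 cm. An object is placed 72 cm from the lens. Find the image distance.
1/di = 1/f − 1/do → di = -18 cm (virtual image)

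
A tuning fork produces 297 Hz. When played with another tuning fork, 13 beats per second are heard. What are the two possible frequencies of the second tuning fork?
f₂ = 297 ± 13 Hz → 310 Hz or 284 Hz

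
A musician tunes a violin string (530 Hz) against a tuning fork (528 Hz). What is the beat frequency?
2 Hz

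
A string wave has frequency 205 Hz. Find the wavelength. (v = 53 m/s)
λ = v/f = 0.2585 m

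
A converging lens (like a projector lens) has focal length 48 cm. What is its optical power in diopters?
P = 1/f = 2.083 D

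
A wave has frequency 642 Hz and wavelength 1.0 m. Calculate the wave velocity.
v = fλ = 642 m/s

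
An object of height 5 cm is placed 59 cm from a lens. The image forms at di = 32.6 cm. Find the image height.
hi = (-di/do) × ho = -2.763 cm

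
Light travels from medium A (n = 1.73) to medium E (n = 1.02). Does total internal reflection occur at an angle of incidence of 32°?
θc = arcsin(n₂/n₁) = 36.13°; 32° < θc, so no — the ray refracts.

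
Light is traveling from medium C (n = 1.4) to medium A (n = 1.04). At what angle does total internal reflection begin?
θc = arcsin(n₂/n₁) = 47.98°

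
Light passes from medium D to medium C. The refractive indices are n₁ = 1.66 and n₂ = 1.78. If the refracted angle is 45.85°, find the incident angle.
sin θ₁ = (n₂/n₁)·sin θ₂ → θ₁ = 50.3°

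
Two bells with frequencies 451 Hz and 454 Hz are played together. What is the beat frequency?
3 Hz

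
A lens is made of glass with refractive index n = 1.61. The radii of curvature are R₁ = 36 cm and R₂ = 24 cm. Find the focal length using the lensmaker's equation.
1/f = (n − 1)(1/R₁ − 1/R₂) → f = -118 cm (diverging lens)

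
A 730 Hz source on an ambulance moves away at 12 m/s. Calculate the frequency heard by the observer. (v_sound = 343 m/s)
f_obs = f·v/(v + v_s) = 705.3 Hz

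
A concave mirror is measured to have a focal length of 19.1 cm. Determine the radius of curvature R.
R = 2|f| = 38.2 cm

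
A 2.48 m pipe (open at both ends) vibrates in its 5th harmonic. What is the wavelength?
λₙ = 2L/n = 0.992 m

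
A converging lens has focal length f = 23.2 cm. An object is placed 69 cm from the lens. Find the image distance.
1/di = 1/f − 1/do → di = 34.95 cm (real image)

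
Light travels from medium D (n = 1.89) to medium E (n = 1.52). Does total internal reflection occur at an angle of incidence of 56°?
θc = arcsin(n₂/n₁) = 53.54°; 56° > θc, so yes — total internal reflection.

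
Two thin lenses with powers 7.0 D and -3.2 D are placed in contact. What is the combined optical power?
P_total = P₁ + P₂ = 3.8 D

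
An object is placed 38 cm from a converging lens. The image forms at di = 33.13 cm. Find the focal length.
1/f = 1/do + 1/di → f = 17.7 cm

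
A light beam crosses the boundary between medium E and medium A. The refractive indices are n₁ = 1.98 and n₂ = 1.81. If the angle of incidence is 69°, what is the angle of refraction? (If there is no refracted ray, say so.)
sin θ₂ = (n₁/n₂)·sin θ₁ = 1.021 > 1, so there is no refracted ray — the light undergoes total internal reflection.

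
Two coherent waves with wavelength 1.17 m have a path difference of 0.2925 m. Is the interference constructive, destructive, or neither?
neither (partial) — path difference = 0.25λ, neither a whole number of wavelengths nor an odd multiple of λ/2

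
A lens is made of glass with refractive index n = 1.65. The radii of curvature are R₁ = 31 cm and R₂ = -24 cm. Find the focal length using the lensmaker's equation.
1/f = (n − 1)(1/R₁ − 1/R₂) → f = 20.81 cm (converging lens)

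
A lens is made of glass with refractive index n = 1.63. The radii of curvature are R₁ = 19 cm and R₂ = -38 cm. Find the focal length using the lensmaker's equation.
1/f = (n − 1)(1/R₁ − 1/R₂) → f = 20.11 cm (converging lens)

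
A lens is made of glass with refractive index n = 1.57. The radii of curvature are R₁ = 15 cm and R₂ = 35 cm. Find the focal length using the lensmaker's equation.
1/f = (n − 1)(1/R₁ − 1/R₂) → f = 46.05 cm (converging lens)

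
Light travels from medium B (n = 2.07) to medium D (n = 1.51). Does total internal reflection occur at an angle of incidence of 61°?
θc = arcsin(n₂/n₁) = 46.84°; 61° > θc, so yes — total internal reflection.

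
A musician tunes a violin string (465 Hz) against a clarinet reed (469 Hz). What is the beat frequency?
4 Hz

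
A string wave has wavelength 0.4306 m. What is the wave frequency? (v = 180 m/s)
f = v/λ = 418 Hz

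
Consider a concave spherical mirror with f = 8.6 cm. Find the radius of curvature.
R = 2|f| = 17.2 cm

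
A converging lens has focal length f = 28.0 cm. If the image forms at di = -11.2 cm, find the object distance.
1/do = 1/f − 1/di → do = 8 cm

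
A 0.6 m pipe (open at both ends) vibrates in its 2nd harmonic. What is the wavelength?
λₙ = 2L/n = 0.6 m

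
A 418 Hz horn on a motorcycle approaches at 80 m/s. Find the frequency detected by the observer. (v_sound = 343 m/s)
f_obs = f·v/(v − v_s) = 545.1 Hz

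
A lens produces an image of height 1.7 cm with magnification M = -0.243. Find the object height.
ho = |hi|/|M| = 6.996 cm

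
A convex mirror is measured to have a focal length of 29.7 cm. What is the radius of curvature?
R = 2|f| = 59.4 cm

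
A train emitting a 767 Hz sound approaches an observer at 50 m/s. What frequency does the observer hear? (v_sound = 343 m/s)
f_obs = f·v/(v − v_s) = 897.9 Hz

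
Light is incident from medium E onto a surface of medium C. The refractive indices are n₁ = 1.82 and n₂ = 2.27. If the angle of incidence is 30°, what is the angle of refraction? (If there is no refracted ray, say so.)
sin θ₂ = (n₁/n₂)·sin θ₁ = 0.4009 → θ₂ = 23.63°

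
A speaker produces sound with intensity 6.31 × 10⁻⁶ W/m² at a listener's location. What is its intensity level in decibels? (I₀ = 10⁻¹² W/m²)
β = 10·log₁₀(I/I₀) = 68 dB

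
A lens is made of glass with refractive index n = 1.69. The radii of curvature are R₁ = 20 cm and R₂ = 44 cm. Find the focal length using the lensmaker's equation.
1/f = (n − 1)(1/R₁ − 1/R₂) → f = 53.14 cm (converging lens)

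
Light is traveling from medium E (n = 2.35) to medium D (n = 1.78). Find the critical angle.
θc = arcsin(n₂/n₁) = 49.24°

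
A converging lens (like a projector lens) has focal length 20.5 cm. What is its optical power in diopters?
P = 1/f = 4.878 D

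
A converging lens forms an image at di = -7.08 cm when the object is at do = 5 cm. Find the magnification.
M = −di/do = 1.416 (upright image)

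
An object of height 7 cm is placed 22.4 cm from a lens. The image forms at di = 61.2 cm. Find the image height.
hi = (-di/do) × ho = -19.13 cm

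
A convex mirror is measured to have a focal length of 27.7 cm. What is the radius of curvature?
R = 2|f| = 55.4 cm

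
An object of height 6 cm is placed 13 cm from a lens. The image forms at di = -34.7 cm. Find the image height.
hi = (-di/do) × ho = 16.02 cm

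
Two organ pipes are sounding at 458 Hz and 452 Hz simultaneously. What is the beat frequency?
6 Hz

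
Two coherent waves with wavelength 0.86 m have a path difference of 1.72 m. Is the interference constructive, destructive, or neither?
constructive — path difference = 2λ, a whole number of wavelengths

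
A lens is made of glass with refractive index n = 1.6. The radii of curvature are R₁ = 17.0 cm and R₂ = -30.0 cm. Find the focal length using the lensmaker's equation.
1/f = (n − 1)(1/R₁ − 1/R₂) → f = 18.09 cm (converging lens)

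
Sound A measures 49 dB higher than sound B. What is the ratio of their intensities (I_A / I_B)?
I_A/I_B = 10^(Δβ/10) = 79430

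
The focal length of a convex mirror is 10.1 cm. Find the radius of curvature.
R = 2|f| = 20.2 cm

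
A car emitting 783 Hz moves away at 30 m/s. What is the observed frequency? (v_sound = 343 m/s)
f_obs = f·v/(v + v_s) = 720 Hz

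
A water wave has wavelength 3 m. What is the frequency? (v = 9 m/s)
f = v/λ = 3 Hz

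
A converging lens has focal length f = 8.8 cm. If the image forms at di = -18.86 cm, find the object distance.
1/do = 1/f − 1/di → do = 6 cm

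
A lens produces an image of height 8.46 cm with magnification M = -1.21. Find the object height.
ho = |hi|/|M| = 6.992 cm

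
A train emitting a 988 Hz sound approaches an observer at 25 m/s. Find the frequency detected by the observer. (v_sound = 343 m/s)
f_obs = f·v/(v − v_s) = 1066 Hz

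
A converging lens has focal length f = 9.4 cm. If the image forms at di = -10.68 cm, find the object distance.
1/do = 1/f − 1/di → do = 5 cm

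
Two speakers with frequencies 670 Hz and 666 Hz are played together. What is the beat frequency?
4 Hz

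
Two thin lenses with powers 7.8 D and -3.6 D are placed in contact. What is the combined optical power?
P_total = P₁ + P₂ = 4.2 D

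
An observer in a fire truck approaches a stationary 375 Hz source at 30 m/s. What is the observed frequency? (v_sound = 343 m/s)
f_obs = f·(v + v_o)/v = 407.8 Hz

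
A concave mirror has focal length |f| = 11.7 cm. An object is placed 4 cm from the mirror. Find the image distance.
f = +11.7 cm (concave); 1/di = 1/f − 1/do → di = -6.078 cm (virtual image, behind mirror)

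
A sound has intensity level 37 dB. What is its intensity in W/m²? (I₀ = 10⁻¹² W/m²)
I = I₀·10^(β/10) = 5.01 × 10⁻⁹ W/m²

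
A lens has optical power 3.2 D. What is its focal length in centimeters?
f = 1/P = 31.25 cm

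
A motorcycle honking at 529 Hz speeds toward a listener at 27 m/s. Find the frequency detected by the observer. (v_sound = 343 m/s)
f_obs = f·v/(v − v_s) = 574.2 Hz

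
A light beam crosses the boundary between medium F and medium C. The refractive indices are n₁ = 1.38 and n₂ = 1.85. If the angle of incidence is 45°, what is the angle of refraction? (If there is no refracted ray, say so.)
sin θ₂ = (n₁/n₂)·sin θ₁ = 0.5275 → θ₂ = 31.83°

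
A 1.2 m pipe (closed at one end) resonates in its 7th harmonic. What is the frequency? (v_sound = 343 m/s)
fₙ = nv/(4L) = 500.2 Hz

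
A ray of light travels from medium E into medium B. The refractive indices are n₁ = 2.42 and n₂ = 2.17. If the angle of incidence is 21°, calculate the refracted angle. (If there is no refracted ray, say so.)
sin θ₂ = (n₁/n₂)·sin θ₁ = 0.3997 → θ₂ = 23.56°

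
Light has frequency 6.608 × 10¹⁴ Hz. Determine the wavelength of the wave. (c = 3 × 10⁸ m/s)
λ = c/f = 454 nm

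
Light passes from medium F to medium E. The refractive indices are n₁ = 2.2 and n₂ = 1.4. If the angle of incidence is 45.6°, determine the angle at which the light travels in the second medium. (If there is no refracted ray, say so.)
sin θ₂ = (n₁/n₂)·sin θ₁ = 1.123 > 1, so there is no refracted ray — the light undergoes total internal reflection.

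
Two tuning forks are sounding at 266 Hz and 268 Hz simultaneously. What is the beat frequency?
2 Hz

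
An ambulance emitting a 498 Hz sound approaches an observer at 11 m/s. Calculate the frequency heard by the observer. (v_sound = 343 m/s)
f_obs = f·v/(v − v_s) = 514.5 Hz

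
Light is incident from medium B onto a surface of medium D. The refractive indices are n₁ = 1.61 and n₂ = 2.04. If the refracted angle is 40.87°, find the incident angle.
sin θ₁ = (n₂/n₁)·sin θ₂ → θ₁ = 56.01°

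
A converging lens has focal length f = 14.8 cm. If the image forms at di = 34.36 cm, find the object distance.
1/do = 1/f − 1/di → do = 26 cm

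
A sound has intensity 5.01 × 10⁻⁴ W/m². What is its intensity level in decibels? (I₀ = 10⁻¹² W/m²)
β = 10·log₁₀(I/I₀) = 87 dB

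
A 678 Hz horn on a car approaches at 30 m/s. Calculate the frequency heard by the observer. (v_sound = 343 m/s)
f_obs = f·v/(v − v_s) = 743 Hz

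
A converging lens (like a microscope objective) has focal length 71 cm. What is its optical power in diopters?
P = 1/f = 1.408 D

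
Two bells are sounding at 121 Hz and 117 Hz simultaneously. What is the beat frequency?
4 Hz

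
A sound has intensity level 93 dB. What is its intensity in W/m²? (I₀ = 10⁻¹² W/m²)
I = I₀·10^(β/10) = 2.00 × 10⁻³ W/m²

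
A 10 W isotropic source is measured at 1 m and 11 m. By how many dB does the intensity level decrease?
Δβ = 20·log₁₀(r₂/r₁) = 20.83 dB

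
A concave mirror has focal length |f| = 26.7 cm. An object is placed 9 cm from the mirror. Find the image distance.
f = +26.7 cm (concave); 1/di = 1/f − 1/do → di = -13.58 cm (virtual image, behind mirror)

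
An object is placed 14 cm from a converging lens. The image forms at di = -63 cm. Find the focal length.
1/f = 1/do + 1/di → f = 18 cm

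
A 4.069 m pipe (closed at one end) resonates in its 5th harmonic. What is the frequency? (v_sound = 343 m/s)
fₙ = nv/(4L) = 105.4 Hz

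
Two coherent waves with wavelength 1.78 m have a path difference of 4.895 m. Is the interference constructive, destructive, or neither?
neither (partial) — path difference = 2.75λ, neither a whole number of wavelengths nor an odd multiple of λ/2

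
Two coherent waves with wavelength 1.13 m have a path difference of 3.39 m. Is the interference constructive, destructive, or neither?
constructive — path difference = 3λ, a whole number of wavelengths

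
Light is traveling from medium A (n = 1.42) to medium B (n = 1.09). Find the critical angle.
θc = arcsin(n₂/n₁) = 50.14°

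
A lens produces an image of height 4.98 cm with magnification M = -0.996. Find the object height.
ho = |hi|/|M| = 5 cm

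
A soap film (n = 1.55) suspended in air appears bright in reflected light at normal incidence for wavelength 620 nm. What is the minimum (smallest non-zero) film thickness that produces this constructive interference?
2nt = (m − ½)λ with m = 1 → t = (m − ½)λ/(2n) = 100 nm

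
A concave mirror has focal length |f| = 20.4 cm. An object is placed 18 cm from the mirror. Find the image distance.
f = +20.4 cm (concave); 1/di = 1/f − 1/do → di = -153 cm (virtual image, behind mirror)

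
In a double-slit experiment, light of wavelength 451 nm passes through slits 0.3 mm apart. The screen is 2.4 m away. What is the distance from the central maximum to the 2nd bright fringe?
y = mλL/d = 7.216 mm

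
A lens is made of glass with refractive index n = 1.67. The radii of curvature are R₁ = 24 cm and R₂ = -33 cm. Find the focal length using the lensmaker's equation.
1/f = (n − 1)(1/R₁ − 1/R₂) → f = 20.74 cm (converging lens)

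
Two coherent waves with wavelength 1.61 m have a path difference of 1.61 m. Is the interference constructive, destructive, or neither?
constructive — path difference = 1λ, a whole number of wavelengths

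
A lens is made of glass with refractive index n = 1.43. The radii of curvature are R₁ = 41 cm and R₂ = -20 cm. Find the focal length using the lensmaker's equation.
1/f = (n − 1)(1/R₁ − 1/R₂) → f = 31.26 cm (converging lens)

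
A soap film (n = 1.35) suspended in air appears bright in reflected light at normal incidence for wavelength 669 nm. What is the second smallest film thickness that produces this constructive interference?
2nt = (m − ½)λ with m = 2 → t = (m − ½)λ/(2n) = 371.7 nm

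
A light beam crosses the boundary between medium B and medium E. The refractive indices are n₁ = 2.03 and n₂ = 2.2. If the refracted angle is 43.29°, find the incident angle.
sin θ₁ = (n₂/n₁)·sin θ₂ → θ₁ = 48°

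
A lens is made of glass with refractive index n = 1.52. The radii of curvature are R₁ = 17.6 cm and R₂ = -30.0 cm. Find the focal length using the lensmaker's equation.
1/f = (n − 1)(1/R₁ − 1/R₂) → f = 21.33 cm (converging lens)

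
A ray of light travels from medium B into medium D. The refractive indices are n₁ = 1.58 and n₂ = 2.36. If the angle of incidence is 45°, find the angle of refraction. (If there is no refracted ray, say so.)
sin θ₂ = (n₁/n₂)·sin θ₁ = 0.4734 → θ₂ = 28.26°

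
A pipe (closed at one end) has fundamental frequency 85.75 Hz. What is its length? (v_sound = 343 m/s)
L = v/(4f₁) = 1 m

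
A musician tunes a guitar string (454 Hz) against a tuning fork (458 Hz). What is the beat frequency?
4 Hz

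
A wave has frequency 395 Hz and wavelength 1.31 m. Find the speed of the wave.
v = fλ = 517.5 m/s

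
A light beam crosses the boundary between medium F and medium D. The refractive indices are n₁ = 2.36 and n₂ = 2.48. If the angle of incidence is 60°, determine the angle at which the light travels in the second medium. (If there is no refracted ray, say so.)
sin θ₂ = (n₁/n₂)·sin θ₁ = 0.8241 → θ₂ = 55.5°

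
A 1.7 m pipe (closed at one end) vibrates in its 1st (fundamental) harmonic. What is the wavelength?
λₙ = 4L/n = 6.8 m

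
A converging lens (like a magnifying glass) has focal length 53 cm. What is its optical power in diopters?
P = 1/f = 1.887 D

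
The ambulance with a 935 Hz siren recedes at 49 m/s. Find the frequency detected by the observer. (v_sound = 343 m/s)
f_obs = f·v/(v + v_s) = 818.1 Hz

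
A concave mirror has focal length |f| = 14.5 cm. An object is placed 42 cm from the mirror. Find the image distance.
f = +14.5 cm (concave); 1/di = 1/f − 1/do → di = 22.15 cm (real image, in front of mirror)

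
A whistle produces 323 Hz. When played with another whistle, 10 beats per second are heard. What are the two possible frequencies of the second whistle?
f₂ = 323 ± 10 Hz → 333 Hz or 313 Hz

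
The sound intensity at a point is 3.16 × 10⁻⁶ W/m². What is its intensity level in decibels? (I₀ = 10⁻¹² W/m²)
β = 10·log₁₀(I/I₀) = 65 dB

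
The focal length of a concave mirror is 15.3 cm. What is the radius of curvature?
R = 2|f| = 30.6 cm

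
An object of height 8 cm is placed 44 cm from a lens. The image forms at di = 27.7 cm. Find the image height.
hi = (-di/do) × ho = -5.036 cm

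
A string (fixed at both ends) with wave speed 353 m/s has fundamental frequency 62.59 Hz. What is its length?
L = v/(2f₁) = 2.82 m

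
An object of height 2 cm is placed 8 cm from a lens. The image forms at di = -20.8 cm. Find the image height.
hi = (-di/do) × ho = 5.2 cm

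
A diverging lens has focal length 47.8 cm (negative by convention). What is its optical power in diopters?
P = 1/f = -2.092 D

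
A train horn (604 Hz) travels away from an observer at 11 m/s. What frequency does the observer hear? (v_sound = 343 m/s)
f_obs = f·v/(v + v_s) = 585.2 Hz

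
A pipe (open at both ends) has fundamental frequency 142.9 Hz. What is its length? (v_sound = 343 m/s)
L = v/(2f₁) = 1.2 m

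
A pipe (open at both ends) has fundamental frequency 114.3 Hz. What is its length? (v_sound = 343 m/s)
L = v/(2f₁) = 1.5 m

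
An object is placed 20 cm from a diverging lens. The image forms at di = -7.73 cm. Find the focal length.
1/f = 1/do + 1/di → f = -12.6 cm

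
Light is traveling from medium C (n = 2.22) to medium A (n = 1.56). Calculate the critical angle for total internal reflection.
θc = arcsin(n₂/n₁) = 44.64°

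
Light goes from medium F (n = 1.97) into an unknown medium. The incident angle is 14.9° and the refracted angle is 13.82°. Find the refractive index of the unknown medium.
n₂ = n₁·sin θ₁ / sin θ₂ = 2.121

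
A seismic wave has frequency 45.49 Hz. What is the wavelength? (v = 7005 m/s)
λ = v/f = 154 m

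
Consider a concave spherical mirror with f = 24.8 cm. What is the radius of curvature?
R = 2|f| = 49.6 cm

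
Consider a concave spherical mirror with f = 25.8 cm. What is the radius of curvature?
R = 2|f| = 51.6 cm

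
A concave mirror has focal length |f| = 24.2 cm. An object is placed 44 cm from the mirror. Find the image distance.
f = +24.2 cm (concave); 1/di = 1/f − 1/do → di = 53.78 cm (real image, in front of mirror)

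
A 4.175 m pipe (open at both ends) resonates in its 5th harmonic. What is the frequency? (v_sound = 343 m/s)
fₙ = nv/(2L) = 205.4 Hz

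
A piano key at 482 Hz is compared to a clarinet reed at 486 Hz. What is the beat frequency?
4 Hz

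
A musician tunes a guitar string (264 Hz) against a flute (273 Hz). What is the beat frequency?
9 Hz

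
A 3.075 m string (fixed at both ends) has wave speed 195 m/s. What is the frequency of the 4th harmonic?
fₙ = nv/(2L) = 126.8 Hz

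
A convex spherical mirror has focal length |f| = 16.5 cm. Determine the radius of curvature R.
R = 2|f| = 33 cm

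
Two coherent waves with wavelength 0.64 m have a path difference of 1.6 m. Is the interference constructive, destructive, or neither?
destructive — path difference = 2.5λ, an odd multiple of λ/2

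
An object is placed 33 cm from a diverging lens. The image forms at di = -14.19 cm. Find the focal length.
1/f = 1/do + 1/di → f = -24.89 cm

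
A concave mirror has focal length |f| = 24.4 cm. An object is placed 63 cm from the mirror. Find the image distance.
f = +24.4 cm (concave); 1/di = 1/f − 1/do → di = 39.82 cm (real image, in front of mirror)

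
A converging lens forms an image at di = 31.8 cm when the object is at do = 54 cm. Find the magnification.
M = −di/do = -0.5889 (inverted image)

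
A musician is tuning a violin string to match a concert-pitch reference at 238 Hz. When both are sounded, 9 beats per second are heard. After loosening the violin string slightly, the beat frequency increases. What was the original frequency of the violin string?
229 Hz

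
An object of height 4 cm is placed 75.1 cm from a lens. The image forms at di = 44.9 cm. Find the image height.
hi = (-di/do) × ho = -2.391 cm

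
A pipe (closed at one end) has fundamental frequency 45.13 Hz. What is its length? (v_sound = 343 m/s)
L = v/(4f₁) = 1.9 m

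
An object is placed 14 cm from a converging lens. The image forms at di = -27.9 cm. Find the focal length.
1/f = 1/do + 1/di → f = 28.1 cm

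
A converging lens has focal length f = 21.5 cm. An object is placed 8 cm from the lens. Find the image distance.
1/di = 1/f − 1/do → di = -12.74 cm (virtual image)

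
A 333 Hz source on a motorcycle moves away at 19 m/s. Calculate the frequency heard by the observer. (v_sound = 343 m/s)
f_obs = f·v/(v + v_s) = 315.5 Hz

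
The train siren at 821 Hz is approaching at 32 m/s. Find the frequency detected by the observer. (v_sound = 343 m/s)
f_obs = f·v/(v − v_s) = 905.5 Hz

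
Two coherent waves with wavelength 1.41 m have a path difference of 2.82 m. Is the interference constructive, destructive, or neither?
constructive — path difference = 2λ, a whole number of wavelengths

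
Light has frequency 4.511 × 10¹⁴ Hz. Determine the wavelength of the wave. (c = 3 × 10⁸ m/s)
λ = c/f = 665 nm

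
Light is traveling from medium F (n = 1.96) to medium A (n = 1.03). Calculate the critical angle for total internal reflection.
θc = arcsin(n₂/n₁) = 31.7°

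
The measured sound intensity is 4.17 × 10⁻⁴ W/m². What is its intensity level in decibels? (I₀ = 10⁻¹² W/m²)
β = 10·log₁₀(I/I₀) = 86.2 dB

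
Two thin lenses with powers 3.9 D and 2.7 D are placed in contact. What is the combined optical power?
P_total = P₁ + P₂ = 6.6 D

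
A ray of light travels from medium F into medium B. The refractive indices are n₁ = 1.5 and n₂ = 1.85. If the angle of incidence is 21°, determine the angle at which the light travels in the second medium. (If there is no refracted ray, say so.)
sin θ₂ = (n₁/n₂)·sin θ₁ = 0.2906 → θ₂ = 16.89°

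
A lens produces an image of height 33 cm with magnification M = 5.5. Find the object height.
ho = |hi|/|M| = 6 cm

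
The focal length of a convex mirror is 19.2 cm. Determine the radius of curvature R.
R = 2|f| = 38.4 cm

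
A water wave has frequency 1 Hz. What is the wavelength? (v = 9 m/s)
λ = v/f = 9 m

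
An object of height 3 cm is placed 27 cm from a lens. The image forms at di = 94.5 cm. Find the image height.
hi = (-di/do) × ho = -10.5 cm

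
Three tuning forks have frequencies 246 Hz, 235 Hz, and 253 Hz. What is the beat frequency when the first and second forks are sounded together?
11 Hz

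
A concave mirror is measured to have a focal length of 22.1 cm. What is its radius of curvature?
R = 2|f| = 44.2 cm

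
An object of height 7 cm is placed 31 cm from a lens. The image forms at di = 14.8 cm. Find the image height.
hi = (-di/do) × ho = -3.342 cm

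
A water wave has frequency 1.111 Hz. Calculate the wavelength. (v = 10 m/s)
λ = v/f = 9.001 m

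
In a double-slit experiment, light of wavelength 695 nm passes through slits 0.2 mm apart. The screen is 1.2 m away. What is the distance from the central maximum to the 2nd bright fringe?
y = mλL/d = 8.34 mm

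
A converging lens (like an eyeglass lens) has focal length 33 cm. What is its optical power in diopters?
P = 1/f = 3.03 D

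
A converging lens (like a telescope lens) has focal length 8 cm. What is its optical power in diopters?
P = 1/f = 12.5 D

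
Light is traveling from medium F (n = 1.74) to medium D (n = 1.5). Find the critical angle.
θc = arcsin(n₂/n₁) = 59.55°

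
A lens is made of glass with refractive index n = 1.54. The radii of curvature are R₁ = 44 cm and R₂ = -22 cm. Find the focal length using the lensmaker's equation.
1/f = (n − 1)(1/R₁ − 1/R₂) → f = 27.16 cm (converging lens)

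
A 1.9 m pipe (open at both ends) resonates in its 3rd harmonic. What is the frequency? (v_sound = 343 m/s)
fₙ = nv/(2L) = 270.8 Hz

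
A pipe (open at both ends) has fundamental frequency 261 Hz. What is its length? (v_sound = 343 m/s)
L = v/(2f₁) = 0.6571 m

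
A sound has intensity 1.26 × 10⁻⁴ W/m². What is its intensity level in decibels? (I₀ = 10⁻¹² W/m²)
β = 10·log₁₀(I/I₀) = 81 dB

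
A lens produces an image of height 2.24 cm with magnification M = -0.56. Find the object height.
ho = |hi|/|M| = 4 cm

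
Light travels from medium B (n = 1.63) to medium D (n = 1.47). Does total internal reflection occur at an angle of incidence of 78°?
θc = arcsin(n₂/n₁) = 64.4°; 78° > θc, so yes — total internal reflection.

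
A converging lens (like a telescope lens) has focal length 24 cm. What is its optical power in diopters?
P = 1/f = 4.167 D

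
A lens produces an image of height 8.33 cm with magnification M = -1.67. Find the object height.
ho = |hi|/|M| = 4.988 cm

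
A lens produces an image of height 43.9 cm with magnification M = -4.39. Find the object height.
ho = |hi|/|M| = 10 cm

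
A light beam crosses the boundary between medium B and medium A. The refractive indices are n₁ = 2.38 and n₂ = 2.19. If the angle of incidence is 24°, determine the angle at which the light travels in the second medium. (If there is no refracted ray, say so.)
sin θ₂ = (n₁/n₂)·sin θ₁ = 0.442 → θ₂ = 26.23°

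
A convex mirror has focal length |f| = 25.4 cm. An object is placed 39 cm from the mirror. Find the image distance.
f = −25.4 cm (convex); 1/di = 1/f − 1/do → di = -15.38 cm (virtual image, behind mirror)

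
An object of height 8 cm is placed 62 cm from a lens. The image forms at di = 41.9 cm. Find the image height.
hi = (-di/do) × ho = -5.406 cm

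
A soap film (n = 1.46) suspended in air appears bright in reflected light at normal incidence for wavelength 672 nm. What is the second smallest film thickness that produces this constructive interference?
2nt = (m − ½)λ with m = 2 → t = (m − ½)λ/(2n) = 345.2 nm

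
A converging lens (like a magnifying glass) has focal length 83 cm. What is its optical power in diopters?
P = 1/f = 1.205 D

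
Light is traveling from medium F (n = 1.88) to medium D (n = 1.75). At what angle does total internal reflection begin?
θc = arcsin(n₂/n₁) = 68.57°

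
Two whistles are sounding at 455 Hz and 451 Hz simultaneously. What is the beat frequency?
4 Hz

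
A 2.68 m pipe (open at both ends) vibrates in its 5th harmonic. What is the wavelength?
λₙ = 2L/n = 1.072 m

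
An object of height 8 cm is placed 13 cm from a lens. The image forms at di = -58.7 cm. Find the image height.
hi = (-di/do) × ho = 36.12 cm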